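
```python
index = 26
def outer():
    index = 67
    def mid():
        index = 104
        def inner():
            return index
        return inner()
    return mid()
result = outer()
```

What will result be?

Step 1: Three levels of shadowing: global 26, outer 67, mid 104.
Step 2: inner() finds index = 104 in enclosing mid() scope.
Step 3: result = 104

The answer is 104.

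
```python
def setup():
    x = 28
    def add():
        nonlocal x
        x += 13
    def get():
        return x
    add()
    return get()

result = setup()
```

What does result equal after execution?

Step 1: x = 28. add() modifies it via nonlocal, get() reads it.
Step 2: add() makes x = 28 + 13 = 41.
Step 3: get() returns 41. result = 41

The answer is 41.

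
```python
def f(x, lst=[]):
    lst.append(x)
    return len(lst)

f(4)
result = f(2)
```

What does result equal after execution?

Step 1: Mutable default list persists between calls.
Step 2: First call: lst = [4], len = 1. Second call: lst = [4, 2], len = 2.
Step 3: result = 2

The answer is 2.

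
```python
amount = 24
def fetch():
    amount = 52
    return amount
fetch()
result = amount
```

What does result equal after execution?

Step 1: Global amount = 24.
Step 2: fetch() creates local amount = 52 (shadow, not modification).
Step 3: After fetch() returns, global amount is unchanged. result = 24

The answer is 24.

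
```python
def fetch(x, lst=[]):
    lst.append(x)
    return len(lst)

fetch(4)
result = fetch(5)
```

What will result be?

Step 1: Mutable default list persists between calls.
Step 2: First call: lst = [4], len = 1. Second call: lst = [4, 5], len = 2.
Step 3: result = 2

The answer is 2.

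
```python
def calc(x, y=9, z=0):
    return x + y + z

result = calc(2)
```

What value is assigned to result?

Step 1: calc(2) uses defaults y = 9, z = 0.
Step 2: Returns 2 + 9 + 0 = 11.
Step 3: result = 11

The answer is 11.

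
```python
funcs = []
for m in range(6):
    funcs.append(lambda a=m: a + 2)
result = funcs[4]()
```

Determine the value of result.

Step 1: Default argument a=m captures m's value at definition time.
Step 2: funcs[4] was defined when m = 4, so a defaults to 4.
Step 3: result = 4 + 2 = 6 (default arg fixes the late binding issue)

The answer is 6.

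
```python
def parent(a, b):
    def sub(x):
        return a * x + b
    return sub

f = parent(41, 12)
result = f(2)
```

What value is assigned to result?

Step 1: parent(41, 12) captures a = 41, b = 12.
Step 2: f(2) computes 41 * 2 + 12 = 94.
Step 3: result = 94

The answer is 94.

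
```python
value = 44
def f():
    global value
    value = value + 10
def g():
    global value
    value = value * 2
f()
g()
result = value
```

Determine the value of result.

Step 1: value = 44.
Step 2: f() adds 10: value = 44 + 10 = 54.
Step 3: g() doubles: value = 54 * 2 = 108.
Step 4: result = 108

The answer is 108.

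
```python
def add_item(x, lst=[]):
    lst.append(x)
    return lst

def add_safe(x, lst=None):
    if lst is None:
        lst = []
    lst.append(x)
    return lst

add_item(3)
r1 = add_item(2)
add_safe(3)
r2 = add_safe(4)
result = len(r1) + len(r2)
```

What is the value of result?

Step 1: add_item shares mutable default: after 2 calls, lst = [3, 2], len = 2.
Step 2: add_safe creates fresh list each time: r2 = [4], len = 1.
Step 3: result = 2 + 1 = 3

The answer is 3.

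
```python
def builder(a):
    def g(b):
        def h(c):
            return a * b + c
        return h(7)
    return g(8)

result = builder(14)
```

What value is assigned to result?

Step 1: a = 14, b = 8, c = 7.
Step 2: h() computes a * b + c = 14 * 8 + 7 = 119.
Step 3: result = 119

The answer is 119.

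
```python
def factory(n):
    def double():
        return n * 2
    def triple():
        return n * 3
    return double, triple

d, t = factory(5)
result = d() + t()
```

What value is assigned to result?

Step 1: Both closures capture the same n = 5.
Step 2: d() = 5 * 2 = 10, t() = 5 * 3 = 15.
Step 3: result = 10 + 15 = 25

The answer is 25.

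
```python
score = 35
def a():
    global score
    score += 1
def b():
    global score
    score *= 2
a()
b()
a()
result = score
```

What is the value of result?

Step 1: score = 35.
Step 2: a(): score = 35 + 1 = 36.
Step 3: b(): score = 36 * 2 = 72.
Step 4: a(): score = 72 + 1 = 73

The answer is 73.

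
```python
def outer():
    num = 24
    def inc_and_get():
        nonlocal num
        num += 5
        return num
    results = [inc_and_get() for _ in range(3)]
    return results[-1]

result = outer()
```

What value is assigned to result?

Step 1: num = 24.
Step 2: Three calls to inc_and_get(), each adding 5.
Step 3: Last value = 24 + 5 * 3 = 39

The answer is 39.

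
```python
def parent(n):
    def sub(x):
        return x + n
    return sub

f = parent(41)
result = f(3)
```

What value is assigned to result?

Step 1: parent(41) creates a closure that captures n = 41.
Step 2: f(3) calls the closure with x = 3, returning 3 + 41 = 44.
Step 3: result = 44

The answer is 44.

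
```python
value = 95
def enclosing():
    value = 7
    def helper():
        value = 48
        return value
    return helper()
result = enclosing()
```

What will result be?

Step 1: Three scopes define value: global (95), enclosing (7), helper (48).
Step 2: helper() has its own local value = 48, which shadows both enclosing and global.
Step 3: result = 48 (local wins in LEGB)

The answer is 48.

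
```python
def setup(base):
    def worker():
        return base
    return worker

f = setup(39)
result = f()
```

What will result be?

Step 1: setup(39) creates closure capturing base = 39.
Step 2: f() returns the captured base = 39.
Step 3: result = 39

The answer is 39.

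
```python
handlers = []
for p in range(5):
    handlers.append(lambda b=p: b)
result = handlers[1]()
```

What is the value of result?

Step 1: Default argument b=p captures p's value at each iteration.
Step 2: handlers[1] captured b = 1 when p was 1.
Step 3: result = 1

The answer is 1.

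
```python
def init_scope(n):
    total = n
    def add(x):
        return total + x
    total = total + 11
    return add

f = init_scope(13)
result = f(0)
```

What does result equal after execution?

Step 1: init_scope(13) sets total = 13, then total = 13 + 11 = 24.
Step 2: Closures capture by reference, so add sees total = 24.
Step 3: f(0) returns 24 + 0 = 24

The answer is 24.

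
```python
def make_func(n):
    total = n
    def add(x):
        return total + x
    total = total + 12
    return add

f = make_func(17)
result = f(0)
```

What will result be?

Step 1: make_func(17) sets total = 17, then total = 17 + 12 = 29.
Step 2: Closures capture by reference, so add sees total = 29.
Step 3: f(0) returns 29 + 0 = 29

The answer is 29.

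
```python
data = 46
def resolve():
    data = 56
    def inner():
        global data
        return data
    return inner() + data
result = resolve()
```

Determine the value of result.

Step 1: Global data = 46. resolve() shadows with local data = 56.
Step 2: inner() uses global keyword, so inner() returns global data = 46.
Step 3: resolve() returns 46 + 56 = 102

The answer is 102.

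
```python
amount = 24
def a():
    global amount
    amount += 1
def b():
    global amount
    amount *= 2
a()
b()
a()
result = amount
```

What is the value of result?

Step 1: amount = 24.
Step 2: a(): amount = 24 + 1 = 25.
Step 3: b(): amount = 25 * 2 = 50.
Step 4: a(): amount = 50 + 1 = 51

The answer is 51.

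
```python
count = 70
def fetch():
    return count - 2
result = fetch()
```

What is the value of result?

Step 1: count = 70 is defined globally.
Step 2: fetch() looks up count from global scope = 70, then computes 70 - 2 = 68.
Step 3: result = 68

The answer is 68.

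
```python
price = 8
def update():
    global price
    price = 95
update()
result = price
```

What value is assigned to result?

Step 1: price = 8 globally.
Step 2: update() declares global price and sets it to 95.
Step 3: After update(), global price = 95. result = 95

The answer is 95.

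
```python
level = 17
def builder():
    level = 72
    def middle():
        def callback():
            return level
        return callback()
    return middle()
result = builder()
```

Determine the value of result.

Step 1: builder() defines level = 72. middle() and callback() have no local level.
Step 2: callback() checks local (none), enclosing middle() (none), enclosing builder() and finds level = 72.
Step 3: result = 72

The answer is 72.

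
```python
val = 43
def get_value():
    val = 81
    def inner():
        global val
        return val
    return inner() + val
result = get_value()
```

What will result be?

Step 1: Global val = 43. get_value() shadows with local val = 81.
Step 2: inner() uses global keyword, so inner() returns global val = 43.
Step 3: get_value() returns 43 + 81 = 124

The answer is 124.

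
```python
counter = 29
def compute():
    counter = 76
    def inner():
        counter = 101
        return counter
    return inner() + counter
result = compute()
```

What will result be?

Step 1: compute() has local counter = 76. inner() has local counter = 101.
Step 2: inner() returns its local counter = 101.
Step 3: compute() returns 101 + its own counter (76) = 177

The answer is 177.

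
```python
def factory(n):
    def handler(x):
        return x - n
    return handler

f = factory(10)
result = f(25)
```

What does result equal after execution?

Step 1: factory(10) creates a closure capturing n = 10.
Step 2: f(25) computes 25 - 10 = 15.
Step 3: result = 15

The answer is 15.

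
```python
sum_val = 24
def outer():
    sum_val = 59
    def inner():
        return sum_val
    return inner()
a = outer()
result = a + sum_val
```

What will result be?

Step 1: outer() has local sum_val = 59. inner() reads from enclosing.
Step 2: outer() returns 59. Global sum_val = 24 unchanged.
Step 3: result = 59 + 24 = 83

The answer is 83.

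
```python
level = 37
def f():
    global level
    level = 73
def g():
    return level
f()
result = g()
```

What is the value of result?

Step 1: level = 37.
Step 2: f() sets global level = 73.
Step 3: g() reads global level = 73. result = 73

The answer is 73.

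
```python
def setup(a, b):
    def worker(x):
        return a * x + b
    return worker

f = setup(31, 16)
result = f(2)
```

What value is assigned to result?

Step 1: setup(31, 16) captures a = 31, b = 16.
Step 2: f(2) computes 31 * 2 + 16 = 78.
Step 3: result = 78

The answer is 78.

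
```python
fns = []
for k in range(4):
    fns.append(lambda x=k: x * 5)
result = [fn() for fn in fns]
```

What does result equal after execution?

Step 1: Default arg x=k captures k at each iteration.
Step 2: fns[k] has x defaulting to k, returns k * 5.
Step 3: result = [0, 5, 10, 15]

The answer is [0, 5, 10, 15].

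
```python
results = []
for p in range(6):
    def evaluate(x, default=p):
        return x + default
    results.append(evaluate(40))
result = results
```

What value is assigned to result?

Step 1: Default argument default=p is evaluated at function definition time.
Step 2: Each iteration creates evaluate with default = current p value.
Step 3: evaluate(40) returns 40 + default. results = [40, 41, 42, 43, 44, 45]

The answer is [40, 41, 42, 43, 44, 45].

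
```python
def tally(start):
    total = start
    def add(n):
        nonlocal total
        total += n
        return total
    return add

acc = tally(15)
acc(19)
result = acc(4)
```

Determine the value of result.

Step 1: tally(15) creates closure with total = 15.
Step 2: First acc(19): total = 15 + 19 = 34.
Step 3: Second acc(4): total = 34 + 4 = 38. result = 38

The answer is 38.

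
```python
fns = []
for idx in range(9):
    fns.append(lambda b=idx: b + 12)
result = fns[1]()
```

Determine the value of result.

Step 1: Default argument b=idx captures idx's value at definition time.
Step 2: fns[1] was defined when idx = 1, so b defaults to 1.
Step 3: result = 1 + 12 = 13 (default arg fixes the late binding issue)

The answer is 13.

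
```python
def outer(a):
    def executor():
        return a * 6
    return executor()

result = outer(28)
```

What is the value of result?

Step 1: outer(28) binds parameter a = 28.
Step 2: executor() accesses a = 28 from enclosing scope.
Step 3: result = 28 * 6 = 168

The answer is 168.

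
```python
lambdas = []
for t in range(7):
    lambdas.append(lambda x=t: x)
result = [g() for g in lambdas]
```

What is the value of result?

Step 1: Default arg x=t captures t at each iteration.
Step 2: Each lambda has its own default: 0, 1, ..., 6.
Step 3: result = [0, 1, 2, 3, 4, 5, 6]

The answer is [0, 1, 2, 3, 4, 5, 6].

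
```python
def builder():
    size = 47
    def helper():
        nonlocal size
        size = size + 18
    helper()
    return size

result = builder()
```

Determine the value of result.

Step 1: builder() sets size = 47.
Step 2: helper() uses nonlocal to modify size in builder's scope: size = 47 + 18 = 65.
Step 3: builder() returns the modified size = 65

The answer is 65.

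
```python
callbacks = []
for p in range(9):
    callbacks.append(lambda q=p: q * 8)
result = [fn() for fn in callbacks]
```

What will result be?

Step 1: Default arg q=p captures p at each iteration.
Step 2: callbacks[k] has q defaulting to k, returns k * 8.
Step 3: result = [0, 8, 16, 24, 32, 40, 48, 56, 64]

The answer is [0, 8, 16, 24, 32, 40, 48, 56, 64].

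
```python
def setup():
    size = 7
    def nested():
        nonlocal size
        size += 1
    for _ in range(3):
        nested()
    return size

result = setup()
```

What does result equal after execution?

Step 1: size = 7.
Step 2: nested() is called 3 times in a loop, each adding 1 via nonlocal.
Step 3: size = 7 + 1 * 3 = 10

The answer is 10.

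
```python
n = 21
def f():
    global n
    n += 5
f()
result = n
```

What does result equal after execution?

Step 1: n = 21 globally.
Step 2: f() modifies global n: n += 5 = 26.
Step 3: result = 26

The answer is 26.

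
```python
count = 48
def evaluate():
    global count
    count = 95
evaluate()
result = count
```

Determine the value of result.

Step 1: count = 48 globally.
Step 2: evaluate() declares global count and sets it to 95.
Step 3: After evaluate(), global count = 95. result = 95

The answer is 95.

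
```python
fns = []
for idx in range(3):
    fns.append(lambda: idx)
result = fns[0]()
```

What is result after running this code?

Step 1: The loop creates 3 lambdas, all referencing the same variable idx.
Step 2: After the loop, idx = 2 (final value).
Step 3: fns[0]() looks up idx at call time and finds 2. This is the late binding gotcha. result = 2

The answer is 2.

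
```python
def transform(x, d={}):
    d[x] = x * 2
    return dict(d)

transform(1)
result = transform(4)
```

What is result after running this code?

Step 1: Mutable default dict is shared across calls.
Step 2: First call adds 1: 2. Second call adds 4: 8.
Step 3: result = {1: 2, 4: 8}

The answer is {1: 2, 4: 8}.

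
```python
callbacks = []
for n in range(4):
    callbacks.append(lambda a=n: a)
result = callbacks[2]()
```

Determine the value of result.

Step 1: Default argument a=n captures n's value at each iteration.
Step 2: callbacks[2] captured a = 2 when n was 2.
Step 3: result = 2

The answer is 2.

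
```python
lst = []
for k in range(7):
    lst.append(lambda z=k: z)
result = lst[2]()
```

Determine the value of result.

Step 1: Default argument z=k captures k's value at each iteration.
Step 2: lst[2] captured z = 2 when k was 2.
Step 3: result = 2

The answer is 2.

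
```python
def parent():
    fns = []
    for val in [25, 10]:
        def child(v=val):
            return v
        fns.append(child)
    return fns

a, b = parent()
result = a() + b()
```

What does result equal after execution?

Step 1: Default argument v=val captures val at each iteration.
Step 2: a() returns 25 (captured at first iteration), b() returns 10 (captured at second).
Step 3: result = 25 + 10 = 35

The answer is 35.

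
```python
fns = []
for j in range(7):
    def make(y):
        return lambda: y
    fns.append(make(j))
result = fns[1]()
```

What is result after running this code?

Step 1: make(j) creates a new scope capturing y = j at call time.
Step 2: fns[1] = make(1), so its lambda captures y = 1.
Step 3: result = 1 (closure factory fixes late binding)

The answer is 1.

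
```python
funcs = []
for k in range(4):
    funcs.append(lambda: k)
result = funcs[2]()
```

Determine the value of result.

Step 1: The loop creates 4 lambdas, all referencing the same variable k.
Step 2: After the loop, k = 3 (final value).
Step 3: funcs[2]() looks up k at call time and finds 3. This is the late binding gotcha. result = 3

The answer is 3.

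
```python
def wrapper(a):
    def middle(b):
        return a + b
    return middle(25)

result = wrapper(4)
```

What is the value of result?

Step 1: wrapper(4) passes a = 4.
Step 2: middle(25) has b = 25, reads a = 4 from enclosing.
Step 3: result = 4 + 25 = 29

The answer is 29.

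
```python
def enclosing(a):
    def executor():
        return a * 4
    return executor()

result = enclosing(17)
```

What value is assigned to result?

Step 1: enclosing(17) binds parameter a = 17.
Step 2: executor() accesses a = 17 from enclosing scope.
Step 3: result = 17 * 4 = 68

The answer is 68.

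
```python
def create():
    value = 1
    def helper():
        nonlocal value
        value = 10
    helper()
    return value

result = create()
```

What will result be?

Step 1: create() sets value = 1.
Step 2: helper() uses nonlocal to reassign value = 10.
Step 3: result = 10

The answer is 10.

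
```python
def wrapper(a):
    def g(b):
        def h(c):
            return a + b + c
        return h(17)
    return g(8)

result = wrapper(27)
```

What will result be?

Step 1: a = 27, b = 8, c = 17 across three nested scopes.
Step 2: h() accesses all three via LEGB rule.
Step 3: result = 27 + 8 + 17 = 52

The answer is 52.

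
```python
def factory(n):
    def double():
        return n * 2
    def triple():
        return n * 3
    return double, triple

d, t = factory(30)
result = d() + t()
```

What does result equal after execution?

Step 1: Both closures capture the same n = 30.
Step 2: d() = 30 * 2 = 60, t() = 30 * 3 = 90.
Step 3: result = 60 + 90 = 150

The answer is 150.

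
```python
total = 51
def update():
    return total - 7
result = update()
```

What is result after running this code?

Step 1: total = 51 is defined globally.
Step 2: update() looks up total from global scope = 51, then computes 51 - 7 = 44.
Step 3: result = 44

The answer is 44.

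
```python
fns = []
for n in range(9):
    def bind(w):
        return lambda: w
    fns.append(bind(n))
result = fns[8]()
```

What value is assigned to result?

Step 1: bind(n) creates a new scope capturing w = n at call time.
Step 2: fns[8] = bind(8), so its lambda captures w = 8.
Step 3: result = 8 (closure factory fixes late binding)

The answer is 8.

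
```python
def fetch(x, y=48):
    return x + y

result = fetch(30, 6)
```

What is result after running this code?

Step 1: fetch(30, 6) overrides default y with 6.
Step 2: Returns 30 + 6 = 36.
Step 3: result = 36

The answer is 36.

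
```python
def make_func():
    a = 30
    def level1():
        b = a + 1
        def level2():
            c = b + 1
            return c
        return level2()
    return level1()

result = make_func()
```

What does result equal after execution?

Step 1: a = 30. b = a + 1 = 31.
Step 2: c = b + 1 = 31 + 1 = 32.
Step 3: result = 32

The answer is 32.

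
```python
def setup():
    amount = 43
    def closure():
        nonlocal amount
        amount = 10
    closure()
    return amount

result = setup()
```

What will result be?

Step 1: setup() sets amount = 43.
Step 2: closure() uses nonlocal to reassign amount = 10.
Step 3: result = 10

The answer is 10.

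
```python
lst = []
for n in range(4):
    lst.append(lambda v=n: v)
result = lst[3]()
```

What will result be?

Step 1: Default argument v=n captures n's value at each iteration.
Step 2: lst[3] captured v = 3 when n was 3.
Step 3: result = 3

The answer is 3.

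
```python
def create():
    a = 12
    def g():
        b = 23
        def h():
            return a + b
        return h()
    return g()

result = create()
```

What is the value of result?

Step 1: create() defines a = 12. g() defines b = 23.
Step 2: h() accesses both from enclosing scopes: a = 12, b = 23.
Step 3: result = 12 + 23 = 35

The answer is 35.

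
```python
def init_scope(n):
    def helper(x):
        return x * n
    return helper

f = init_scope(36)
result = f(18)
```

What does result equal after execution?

Step 1: init_scope(36) creates a closure capturing n = 36.
Step 2: f(18) computes 18 * 36 = 648.
Step 3: result = 648

The answer is 648.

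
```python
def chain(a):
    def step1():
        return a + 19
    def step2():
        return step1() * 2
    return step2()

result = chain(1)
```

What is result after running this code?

Step 1: chain(1) captures a = 1.
Step 2: step2() calls step1() which returns 1 + 19 = 20.
Step 3: step2() returns 20 * 2 = 40

The answer is 40.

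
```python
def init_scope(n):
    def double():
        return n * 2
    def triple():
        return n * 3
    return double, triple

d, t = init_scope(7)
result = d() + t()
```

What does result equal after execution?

Step 1: Both closures capture the same n = 7.
Step 2: d() = 7 * 2 = 14, t() = 7 * 3 = 21.
Step 3: result = 14 + 21 = 35

The answer is 35.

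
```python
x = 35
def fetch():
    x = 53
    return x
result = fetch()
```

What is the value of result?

Step 1: Global x = 35.
Step 2: fetch() creates local x = 53, shadowing the global.
Step 3: Returns local x = 53. result = 53

The answer is 53.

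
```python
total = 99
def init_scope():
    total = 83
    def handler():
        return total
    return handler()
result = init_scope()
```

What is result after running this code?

Step 1: total = 99 globally, but init_scope() defines total = 83 locally.
Step 2: handler() looks up total. Not in local scope, so checks enclosing scope (init_scope) and finds total = 83.
Step 3: result = 83

The answer is 83.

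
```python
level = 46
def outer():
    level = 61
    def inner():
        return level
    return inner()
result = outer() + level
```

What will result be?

Step 1: Global level = 46. outer() shadows with level = 61.
Step 2: inner() returns enclosing level = 61. outer() = 61.
Step 3: result = 61 + global level (46) = 107

The answer is 107.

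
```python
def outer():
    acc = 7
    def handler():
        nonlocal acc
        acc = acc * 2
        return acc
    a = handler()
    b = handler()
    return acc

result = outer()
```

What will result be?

Step 1: acc starts at 7.
Step 2: First handler(): acc = 7 * 2 = 14.
Step 3: Second handler(): acc = 14 * 2 = 28.
Step 4: result = 28

The answer is 28.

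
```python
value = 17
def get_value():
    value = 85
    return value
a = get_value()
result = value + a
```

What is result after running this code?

Step 1: Global value = 17. get_value() returns local value = 85.
Step 2: a = 85. Global value still = 17.
Step 3: result = 17 + 85 = 102

The answer is 102.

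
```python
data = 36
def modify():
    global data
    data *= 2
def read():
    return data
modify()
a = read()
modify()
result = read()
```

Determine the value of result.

Step 1: data = 36.
Step 2: First modify(): data = 36 * 2 = 72.
Step 3: Second modify(): data = 72 * 2 = 144.
Step 4: read() returns 144

The answer is 144.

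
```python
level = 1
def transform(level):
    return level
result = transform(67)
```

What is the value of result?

Step 1: Global level = 1.
Step 2: transform(67) takes parameter level = 67, which shadows the global.
Step 3: result = 67

The answer is 67.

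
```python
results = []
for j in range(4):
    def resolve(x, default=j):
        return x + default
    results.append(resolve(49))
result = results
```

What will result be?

Step 1: Default argument default=j is evaluated at function definition time.
Step 2: Each iteration creates resolve with default = current j value.
Step 3: resolve(49) returns 49 + default. results = [49, 50, 51, 52]

The answer is [49, 50, 51, 52].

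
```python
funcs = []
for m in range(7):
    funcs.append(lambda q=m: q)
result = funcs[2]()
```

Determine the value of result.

Step 1: Default argument q=m captures m's value at each iteration.
Step 2: funcs[2] captured q = 2 when m was 2.
Step 3: result = 2

The answer is 2.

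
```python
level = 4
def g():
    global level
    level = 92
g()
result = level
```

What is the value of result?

Step 1: level = 4 globally.
Step 2: g() declares global level and sets it to 92.
Step 3: After g(), global level = 92. result = 92

The answer is 92.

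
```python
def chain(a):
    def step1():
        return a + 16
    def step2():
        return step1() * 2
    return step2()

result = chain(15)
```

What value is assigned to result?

Step 1: chain(15) captures a = 15.
Step 2: step2() calls step1() which returns 15 + 16 = 31.
Step 3: step2() returns 31 * 2 = 62

The answer is 62.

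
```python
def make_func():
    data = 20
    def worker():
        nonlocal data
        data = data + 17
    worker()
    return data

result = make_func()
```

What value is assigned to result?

Step 1: make_func() sets data = 20.
Step 2: worker() uses nonlocal to modify data in make_func's scope: data = 20 + 17 = 37.
Step 3: make_func() returns the modified data = 37

The answer is 37.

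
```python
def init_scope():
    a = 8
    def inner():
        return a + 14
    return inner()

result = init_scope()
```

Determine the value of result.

Step 1: init_scope() defines a = 8.
Step 2: inner() reads a = 8 from enclosing scope, returns 8 + 14 = 22.
Step 3: result = 22

The answer is 22.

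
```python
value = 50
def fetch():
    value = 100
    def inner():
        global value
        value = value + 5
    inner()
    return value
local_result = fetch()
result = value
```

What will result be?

Step 1: Global value = 50. fetch() creates local value = 100.
Step 2: inner() declares global value and adds 5: global value = 50 + 5 = 55.
Step 3: fetch() returns its local value = 100 (unaffected by inner).
Step 4: result = global value = 55

The answer is 55.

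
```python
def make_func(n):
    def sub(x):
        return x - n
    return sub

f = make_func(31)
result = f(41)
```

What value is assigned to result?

Step 1: make_func(31) creates a closure capturing n = 31.
Step 2: f(41) computes 41 - 31 = 10.
Step 3: result = 10

The answer is 10.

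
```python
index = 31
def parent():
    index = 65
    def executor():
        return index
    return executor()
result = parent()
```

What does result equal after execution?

Step 1: index = 31 globally, but parent() defines index = 65 locally.
Step 2: executor() looks up index. Not in local scope, so checks enclosing scope (parent) and finds index = 65.
Step 3: result = 65

The answer is 65.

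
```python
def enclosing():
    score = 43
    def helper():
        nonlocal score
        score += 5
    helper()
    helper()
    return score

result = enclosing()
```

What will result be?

Step 1: score starts at 43.
Step 2: helper() is called 2 times, each adding 5.
Step 3: score = 43 + 5 * 2 = 53

The answer is 53.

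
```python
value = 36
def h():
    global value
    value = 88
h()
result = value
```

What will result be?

Step 1: value = 36 globally.
Step 2: h() declares global value and sets it to 88.
Step 3: After h(), global value = 88. result = 88

The answer is 88.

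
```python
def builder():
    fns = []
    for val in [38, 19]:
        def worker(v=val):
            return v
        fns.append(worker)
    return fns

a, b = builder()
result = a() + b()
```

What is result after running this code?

Step 1: Default argument v=val captures val at each iteration.
Step 2: a() returns 38 (captured at first iteration), b() returns 19 (captured at second).
Step 3: result = 38 + 19 = 57

The answer is 57.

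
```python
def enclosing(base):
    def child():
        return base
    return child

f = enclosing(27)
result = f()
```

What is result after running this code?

Step 1: enclosing(27) creates closure capturing base = 27.
Step 2: f() returns the captured base = 27.
Step 3: result = 27

The answer is 27.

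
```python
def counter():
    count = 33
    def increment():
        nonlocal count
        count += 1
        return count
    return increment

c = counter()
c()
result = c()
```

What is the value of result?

Step 1: counter() creates closure with count = 33.
Step 2: Each c() call increments count via nonlocal. After 2 calls: 33 + 2 = 35.
Step 3: result = 35

The answer is 35.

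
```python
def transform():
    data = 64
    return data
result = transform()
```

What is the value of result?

Step 1: transform() defines data = 64 in its local scope.
Step 2: return data finds the local variable data = 64.
Step 3: result = 64

The answer is 64.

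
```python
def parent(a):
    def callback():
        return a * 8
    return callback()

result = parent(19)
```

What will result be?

Step 1: parent(19) binds parameter a = 19.
Step 2: callback() accesses a = 19 from enclosing scope.
Step 3: result = 19 * 8 = 152

The answer is 152.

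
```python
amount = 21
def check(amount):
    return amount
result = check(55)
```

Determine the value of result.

Step 1: Global amount = 21.
Step 2: check(55) takes parameter amount = 55, which shadows the global.
Step 3: result = 55

The answer is 55.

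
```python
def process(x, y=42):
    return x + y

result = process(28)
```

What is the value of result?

Step 1: process(28) uses default y = 42.
Step 2: Returns 28 + 42 = 70.
Step 3: result = 70

The answer is 70.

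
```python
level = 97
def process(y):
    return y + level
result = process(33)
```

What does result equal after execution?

Step 1: level = 97 is defined globally.
Step 2: process(33) uses parameter y = 33 and looks up level from global scope = 97.
Step 3: result = 33 + 97 = 130

The answer is 130.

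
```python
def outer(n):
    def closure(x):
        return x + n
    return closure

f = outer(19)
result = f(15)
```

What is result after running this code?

Step 1: outer(19) creates a closure that captures n = 19.
Step 2: f(15) calls the closure with x = 15, returning 15 + 19 = 34.
Step 3: result = 34

The answer is 34.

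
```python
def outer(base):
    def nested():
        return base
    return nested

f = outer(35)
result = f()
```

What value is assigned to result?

Step 1: outer(35) creates closure capturing base = 35.
Step 2: f() returns the captured base = 35.
Step 3: result = 35

The answer is 35.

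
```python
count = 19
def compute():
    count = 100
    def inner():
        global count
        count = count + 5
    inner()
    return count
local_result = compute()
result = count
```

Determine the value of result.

Step 1: Global count = 19. compute() creates local count = 100.
Step 2: inner() declares global count and adds 5: global count = 19 + 5 = 24.
Step 3: compute() returns its local count = 100 (unaffected by inner).
Step 4: result = global count = 24

The answer is 24.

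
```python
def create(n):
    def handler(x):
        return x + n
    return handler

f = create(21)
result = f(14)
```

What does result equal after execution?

Step 1: create(21) creates a closure that captures n = 21.
Step 2: f(14) calls the closure with x = 14, returning 14 + 21 = 35.
Step 3: result = 35

The answer is 35.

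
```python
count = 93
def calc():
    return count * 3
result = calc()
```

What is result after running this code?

Step 1: count = 93 is defined globally.
Step 2: calc() looks up count from global scope = 93, then computes 93 * 3 = 279.
Step 3: result = 279

The answer is 279.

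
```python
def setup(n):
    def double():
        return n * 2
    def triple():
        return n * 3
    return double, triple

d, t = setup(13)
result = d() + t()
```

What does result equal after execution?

Step 1: Both closures capture the same n = 13.
Step 2: d() = 13 * 2 = 26, t() = 13 * 3 = 39.
Step 3: result = 26 + 39 = 65

The answer is 65.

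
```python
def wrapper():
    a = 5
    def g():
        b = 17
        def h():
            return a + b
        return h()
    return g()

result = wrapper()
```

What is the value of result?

Step 1: wrapper() defines a = 5. g() defines b = 17.
Step 2: h() accesses both from enclosing scopes: a = 5, b = 17.
Step 3: result = 5 + 17 = 22

The answer is 22.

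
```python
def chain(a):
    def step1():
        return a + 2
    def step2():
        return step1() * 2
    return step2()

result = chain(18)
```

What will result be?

Step 1: chain(18) captures a = 18.
Step 2: step2() calls step1() which returns 18 + 2 = 20.
Step 3: step2() returns 20 * 2 = 40

The answer is 40.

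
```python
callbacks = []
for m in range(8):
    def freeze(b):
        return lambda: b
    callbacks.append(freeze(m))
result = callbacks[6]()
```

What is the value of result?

Step 1: freeze(m) creates a new scope capturing b = m at call time.
Step 2: callbacks[6] = freeze(6), so its lambda captures b = 6.
Step 3: result = 6 (closure factory fixes late binding)

The answer is 6.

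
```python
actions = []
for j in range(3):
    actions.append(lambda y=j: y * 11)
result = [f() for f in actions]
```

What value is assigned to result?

Step 1: Default arg y=j captures j at each iteration.
Step 2: actions[k] has y defaulting to k, returns k * 11.
Step 3: result = [0, 11, 22]

The answer is [0, 11, 22].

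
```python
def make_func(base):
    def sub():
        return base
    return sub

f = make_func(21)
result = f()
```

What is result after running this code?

Step 1: make_func(21) creates closure capturing base = 21.
Step 2: f() returns the captured base = 21.
Step 3: result = 21

The answer is 21.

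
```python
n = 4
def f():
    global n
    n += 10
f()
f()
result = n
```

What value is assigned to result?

Step 1: n = 4.
Step 2: First f(): n = 4 + 10 = 14.
Step 3: Second f(): n = 14 + 10 = 24. result = 24

The answer is 24.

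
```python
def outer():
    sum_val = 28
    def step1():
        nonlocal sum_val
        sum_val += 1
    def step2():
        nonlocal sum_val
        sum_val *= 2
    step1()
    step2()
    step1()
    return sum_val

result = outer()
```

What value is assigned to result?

Step 1: sum_val = 28.
Step 2: step1(): sum_val = 28 + 1 = 29.
Step 3: step2(): sum_val = 29 * 2 = 58.
Step 4: step1(): sum_val = 58 + 1 = 59. result = 59

The answer is 59.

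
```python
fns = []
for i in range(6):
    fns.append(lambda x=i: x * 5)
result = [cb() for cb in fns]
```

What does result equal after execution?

Step 1: Default arg x=i captures i at each iteration.
Step 2: fns[k] has x defaulting to k, returns k * 5.
Step 3: result = [0, 5, 10, 15, 20, 25]

The answer is [0, 5, 10, 15, 20, 25].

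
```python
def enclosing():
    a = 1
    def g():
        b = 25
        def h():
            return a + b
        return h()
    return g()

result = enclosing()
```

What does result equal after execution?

Step 1: enclosing() defines a = 1. g() defines b = 25.
Step 2: h() accesses both from enclosing scopes: a = 1, b = 25.
Step 3: result = 1 + 25 = 26

The answer is 26.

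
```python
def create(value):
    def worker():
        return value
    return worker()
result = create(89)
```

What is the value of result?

Step 1: create(89) binds parameter value = 89.
Step 2: worker() looks up value in enclosing scope and finds the parameter value = 89.
Step 3: result = 89

The answer is 89.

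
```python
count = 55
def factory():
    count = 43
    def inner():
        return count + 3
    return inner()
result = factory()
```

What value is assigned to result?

Step 1: factory() shadows global count with count = 43.
Step 2: inner() finds count = 43 in enclosing scope, computes 43 + 3 = 46.
Step 3: result = 46

The answer is 46.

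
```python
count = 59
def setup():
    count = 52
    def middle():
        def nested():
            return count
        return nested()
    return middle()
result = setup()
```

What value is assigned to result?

Step 1: setup() defines count = 52. middle() and nested() have no local count.
Step 2: nested() checks local (none), enclosing middle() (none), enclosing setup() and finds count = 52.
Step 3: result = 52

The answer is 52.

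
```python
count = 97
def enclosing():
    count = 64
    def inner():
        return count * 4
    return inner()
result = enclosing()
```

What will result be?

Step 1: enclosing() shadows global count with count = 64.
Step 2: inner() finds count = 64 in enclosing scope, computes 64 * 4 = 256.
Step 3: result = 256

The answer is 256.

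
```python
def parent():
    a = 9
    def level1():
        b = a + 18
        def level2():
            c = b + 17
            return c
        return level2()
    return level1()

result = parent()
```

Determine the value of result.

Step 1: a = 9. b = a + 18 = 27.
Step 2: c = b + 17 = 27 + 17 = 44.
Step 3: result = 44

The answer is 44.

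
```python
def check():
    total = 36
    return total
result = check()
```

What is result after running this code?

Step 1: check() defines total = 36 in its local scope.
Step 2: return total finds the local variable total = 36.
Step 3: result = 36

The answer is 36.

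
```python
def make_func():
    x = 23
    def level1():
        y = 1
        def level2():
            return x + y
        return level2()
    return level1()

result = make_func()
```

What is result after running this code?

Step 1: x = 23 in make_func. y = 1 in level1.
Step 2: level2() reads x = 23 and y = 1 from enclosing scopes.
Step 3: result = 23 + 1 = 24

The answer is 24.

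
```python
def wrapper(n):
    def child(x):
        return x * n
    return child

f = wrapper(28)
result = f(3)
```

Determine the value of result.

Step 1: wrapper(28) creates a closure capturing n = 28.
Step 2: f(3) computes 3 * 28 = 84.
Step 3: result = 84

The answer is 84.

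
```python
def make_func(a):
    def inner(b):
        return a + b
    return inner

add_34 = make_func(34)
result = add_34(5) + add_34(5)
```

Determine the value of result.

Step 1: add_34 captures a = 34.
Step 2: add_34(5) = 34 + 5 = 39, called twice.
Step 3: result = 39 + 39 = 78

The answer is 78.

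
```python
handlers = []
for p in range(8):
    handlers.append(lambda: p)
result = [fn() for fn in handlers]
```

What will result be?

Step 1: All 8 lambdas share the same variable p.
Step 2: After the loop, p = 7.
Step 3: Each call returns 7. result = [7, 7, 7, 7, 7, 7, 7, 7]

The answer is [7, 7, 7, 7, 7, 7, 7, 7].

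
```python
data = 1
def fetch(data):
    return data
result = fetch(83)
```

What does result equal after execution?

Step 1: Global data = 1.
Step 2: fetch(83) takes parameter data = 83, which shadows the global.
Step 3: result = 83

The answer is 83.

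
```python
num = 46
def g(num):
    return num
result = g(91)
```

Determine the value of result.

Step 1: Global num = 46.
Step 2: g(91) takes parameter num = 91, which shadows the global.
Step 3: result = 91

The answer is 91.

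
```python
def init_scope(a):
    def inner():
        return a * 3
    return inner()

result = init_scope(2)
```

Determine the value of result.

Step 1: init_scope(2) binds parameter a = 2.
Step 2: inner() accesses a = 2 from enclosing scope.
Step 3: result = 2 * 3 = 6

The answer is 6.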